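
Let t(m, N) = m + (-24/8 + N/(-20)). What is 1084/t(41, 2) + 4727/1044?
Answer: 452017/13644 ≈ 33.129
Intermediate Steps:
t(m, N) = -3 + m - N/20 (t(m, N) = m + (-24*⅛ + N*(-1/20)) = m + (-3 - N/20) = -3 + m - N/20)
1084/t(41, 2) + 4727/1044 = 1084/(-3 + 41 - 1/20*2) + 4727/1044 = 1084/(-3 + 41 - ⅒) + 4727*(1/1044) = 1084/(379/10) + 163/36 = 1084*(10/379) + 163/36 = 10840/379 + 163/36 = 452017/13644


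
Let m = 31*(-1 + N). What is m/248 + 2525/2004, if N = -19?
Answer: -2485/2004 ≈ -1.2400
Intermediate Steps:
m = -620 (m = 31*(-1 - 19) = 31*(-20) = -620)
m/248 + 2525/2004 = -620/248 + 2525/2004 = -620*1/248 + 2525*(1/2004) = -5/2 + 2525/2004 = -2485/2004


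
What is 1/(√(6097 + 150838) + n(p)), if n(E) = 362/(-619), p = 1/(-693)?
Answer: 224078/60131240491 + 383161*√156935/60131240491 ≈ 0.0025280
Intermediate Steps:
p = -1/693 ≈ -0.0014430
n(E) = -362/619 (n(E) = 362*(-1/619) = -362/619)
1/(√(6097 + 150838) + n(p)) = 1/(√(6097 + 150838) - 362/619) = 1/(√156935 - 362/619) = 1/(-362/619 + √156935)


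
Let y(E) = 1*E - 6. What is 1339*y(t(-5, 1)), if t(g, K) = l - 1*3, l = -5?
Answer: -18746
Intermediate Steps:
t(g, K) = -8 (t(g, K) = -5 - 1*3 = -5 - 3 = -8)
y(E) = -6 + E (y(E) = E - 6 = -6 + E)
1339*y(t(-5, 1)) = 1339*(-6 - 8) = 1339*(-14) = -18746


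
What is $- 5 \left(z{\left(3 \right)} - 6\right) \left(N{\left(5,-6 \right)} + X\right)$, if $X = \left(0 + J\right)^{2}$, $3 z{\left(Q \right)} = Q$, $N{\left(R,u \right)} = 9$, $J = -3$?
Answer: $450$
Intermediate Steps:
$z{\left(Q \right)} = \frac{Q}{3}$
$X = 9$ ($X = \left(0 - 3\right)^{2} = \left(-3\right)^{2} = 9$)
$- 5 \left(z{\left(3 \right)} - 6\right) \left(N{\left(5,-6 \right)} + X\right) = - 5 \left(\frac{1}{3} \cdot 3 - 6\right) \left(9 + 9\right) = - 5 \left(1 - 6\right) 18 = \left(-5\right) \left(-5\right) 18 = 25 \cdot 18 = 450$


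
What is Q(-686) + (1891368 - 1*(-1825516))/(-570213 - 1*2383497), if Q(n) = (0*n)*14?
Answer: -1858442/1476855 ≈ -1.2584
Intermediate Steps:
Q(n) = 0 (Q(n) = 0*14 = 0)
Q(-686) + (1891368 - 1*(-1825516))/(-570213 - 1*2383497) = 0 + (1891368 - 1*(-1825516))/(-570213 - 1*2383497) = 0 + (1891368 + 1825516)/(-570213 - 2383497) = 0 + 3716884/(-2953710) = 0 + 3716884*(-1/2953710) = 0 - 1858442/1476855 = -1858442/1476855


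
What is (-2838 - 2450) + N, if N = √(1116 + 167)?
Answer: -5288 + √1283 ≈ -5252.2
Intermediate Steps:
N = √1283 ≈ 35.819
(-2838 - 2450) + N = (-2838 - 2450) + √1283 = -5288 + √1283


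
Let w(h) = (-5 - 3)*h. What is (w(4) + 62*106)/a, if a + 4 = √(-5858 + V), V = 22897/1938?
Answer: -10139616/2272183 - 1308*I*√21957359766/2272183 ≈ -4.4625 - 85.301*I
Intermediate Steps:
w(h) = -8*h
V = 22897/1938 (V = 22897*(1/1938) = 22897/1938 ≈ 11.815)
a = -4 + I*√21957359766/1938 (a = -4 + √(-5858 + 22897/1938) = -4 + √(-11329907/1938) = -4 + I*√21957359766/1938 ≈ -4.0 + 76.46*I)
(w(4) + 62*106)/a = (-8*4 + 62*106)/(-4 + I*√21957359766/1938) = (-32 + 6572)/(-4 + I*√21957359766/1938) = 6540/(-4 + I*√21957359766/1938)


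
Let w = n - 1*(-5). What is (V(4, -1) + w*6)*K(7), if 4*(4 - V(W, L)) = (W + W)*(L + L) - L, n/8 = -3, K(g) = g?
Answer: -2975/4 ≈ -743.75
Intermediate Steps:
n = -24 (n = 8*(-3) = -24)
V(W, L) = 4 + L/4 - L*W (V(W, L) = 4 - ((W + W)*(L + L) - L)/4 = 4 - ((2*W)*(2*L) - L)/4 = 4 - (4*L*W - L)/4 = 4 - (-L + 4*L*W)/4 = 4 + (L/4 - L*W) = 4 + L/4 - L*W)
w = -19 (w = -24 - 1*(-5) = -24 + 5 = -19)
(V(4, -1) + w*6)*K(7) = ((4 + (1/4)*(-1) - 1*(-1)*4) - 19*6)*7 = ((4 - 1/4 + 4) - 114)*7 = (31/4 - 114)*7 = -425/4*7 = -2975/4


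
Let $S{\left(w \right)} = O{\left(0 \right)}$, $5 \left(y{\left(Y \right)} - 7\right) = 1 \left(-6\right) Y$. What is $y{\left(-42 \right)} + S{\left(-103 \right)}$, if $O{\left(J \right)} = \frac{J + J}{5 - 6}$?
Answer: $\frac{287}{5} \approx 57.4$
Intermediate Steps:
$y{\left(Y \right)} = 7 - \frac{6 Y}{5}$ ($y{\left(Y \right)} = 7 + \frac{1 \left(-6\right) Y}{5} = 7 + \frac{\left(-6\right) Y}{5} = 7 - \frac{6 Y}{5}$)
$O{\left(J \right)} = - 2 J$ ($O{\left(J \right)} = \frac{2 J}{-1} = 2 J \left(-1\right) = - 2 J$)
$S{\left(w \right)} = 0$ ($S{\left(w \right)} = \left(-2\right) 0 = 0$)
$y{\left(-42 \right)} + S{\left(-103 \right)} = \left(7 - - \frac{252}{5}\right) + 0 = \left(7 + \frac{252}{5}\right) + 0 = \frac{287}{5} + 0 = \frac{287}{5}$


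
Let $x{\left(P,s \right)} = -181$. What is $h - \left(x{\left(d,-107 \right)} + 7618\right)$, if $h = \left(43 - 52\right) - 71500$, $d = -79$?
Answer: $-78946$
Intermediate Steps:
$h = -71509$ ($h = -9 - 71500 = -71509$)
$h - \left(x{\left(d,-107 \right)} + 7618\right) = -71509 - \left(-181 + 7618\right) = -71509 - 7437 = -78946$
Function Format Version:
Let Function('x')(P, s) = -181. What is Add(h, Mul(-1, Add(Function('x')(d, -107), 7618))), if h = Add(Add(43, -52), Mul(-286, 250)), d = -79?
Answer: -78946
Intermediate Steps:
h = -71509 (h = Add(-9, -71500) = -71509)
Add(h, Mul(-1, Add(Function('x')(d, -107), 7618))) = Add(-71509, Mul(-1, Add(-181, 7618))) = Add(-71509, Mul(-1, 7437)) = Add(-71509, -7437) = -78946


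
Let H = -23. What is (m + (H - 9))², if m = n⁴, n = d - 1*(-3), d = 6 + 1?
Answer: 99361024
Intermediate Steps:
d = 7
n = 10 (n = 7 - 1*(-3) = 7 + 3 = 10)
m = 10000 (m = 10⁴ = 10000)
(m + (H - 9))² = (10000 + (-23 - 9))² = (10000 - 32)² = 9968² = 99361024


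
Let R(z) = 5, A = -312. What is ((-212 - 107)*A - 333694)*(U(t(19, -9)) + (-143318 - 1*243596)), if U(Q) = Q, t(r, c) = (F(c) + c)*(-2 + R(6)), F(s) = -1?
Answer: 90609128704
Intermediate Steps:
t(r, c) = -3 + 3*c (t(r, c) = (-1 + c)*(-2 + 5) = (-1 + c)*3 = -3 + 3*c)
((-212 - 107)*A - 333694)*(U(t(19, -9)) + (-143318 - 1*243596)) = ((-212 - 107)*(-312) - 333694)*((-3 + 3*(-9)) + (-143318 - 1*243596)) = (-319*(-312) - 333694)*((-3 - 27) + (-143318 - 243596)) = (99528 - 333694)*(-30 - 386914) = -234166*(-386944) = 90609128704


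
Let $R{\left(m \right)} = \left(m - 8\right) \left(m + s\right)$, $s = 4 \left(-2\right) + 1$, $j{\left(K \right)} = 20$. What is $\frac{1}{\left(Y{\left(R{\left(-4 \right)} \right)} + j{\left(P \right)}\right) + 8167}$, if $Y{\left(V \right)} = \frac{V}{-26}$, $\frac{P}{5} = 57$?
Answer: $\frac{13}{106365} \approx 0.00012222$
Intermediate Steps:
$P = 285$ ($P = 5 \cdot 57 = 285$)
$s = -7$ ($s = -8 + 1 = -7$)
$R{\left(m \right)} = \left(-8 + m\right) \left(-7 + m\right)$ ($R{\left(m \right)} = \left(m - 8\right) \left(m - 7\right) = \left(-8 + m\right) \left(-7 + m\right)$)
$Y{\left(V \right)} = - \frac{V}{26}$ ($Y{\left(V \right)} = V \left(- \frac{1}{26}\right) = - \frac{V}{26}$)
$\frac{1}{\left(Y{\left(R{\left(-4 \right)} \right)} + j{\left(P \right)}\right) + 8167} = \frac{1}{\left(- \frac{56 + \left(-4\right)^{2} - -60}{26} + 20\right) + 8167} = \frac{1}{\left(- \frac{56 + 16 + 60}{26} + 20\right) + 8167} = \frac{1}{\left(\left(- \frac{1}{26}\right) 132 + 20\right) + 8167} = \frac{1}{\left(- \frac{66}{13} + 20\right) + 8167} = \frac{1}{\frac{194}{13} + 8167} = \frac{1}{\frac{106365}{13}} = \frac{13}{106365}$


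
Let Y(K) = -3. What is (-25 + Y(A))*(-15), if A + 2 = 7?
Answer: 420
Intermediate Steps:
A = 5 (A = -2 + 7 = 5)
(-25 + Y(A))*(-15) = (-25 - 3)*(-15) = -28*(-15) = 420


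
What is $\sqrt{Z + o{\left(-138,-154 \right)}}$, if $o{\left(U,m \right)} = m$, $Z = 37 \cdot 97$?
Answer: $\sqrt{3435} \approx 58.609$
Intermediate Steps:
$Z = 3589$
$\sqrt{Z + o{\left(-138,-154 \right)}} = \sqrt{3589 - 154} = \sqrt{3435}$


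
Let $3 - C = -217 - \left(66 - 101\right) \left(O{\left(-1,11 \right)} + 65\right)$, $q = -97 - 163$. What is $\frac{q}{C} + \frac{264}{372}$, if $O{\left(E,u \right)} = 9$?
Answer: $\frac{6020}{7347} \approx 0.81938$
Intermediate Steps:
$q = -260$
$C = -2370$ ($C = 3 - \left(-217 - \left(66 - 101\right) \left(9 + 65\right)\right) = 3 - \left(-217 - \left(-35\right) 74\right) = 3 - \left(-217 - -2590\right) = 3 - \left(-217 + 2590\right) = 3 - 2373 = -2370$)
$\frac{q}{C} + \frac{264}{372} = - \frac{260}{-2370} + \frac{264}{372} = \left(-260\right) \left(- \frac{1}{2370}\right) + 264 \cdot \frac{1}{372} = \frac{26}{237} + \frac{22}{31} = \frac{6020}{7347}$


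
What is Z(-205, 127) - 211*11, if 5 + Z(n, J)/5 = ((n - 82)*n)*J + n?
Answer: 37356854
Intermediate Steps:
Z(n, J) = -25 + 5*n + 5*J*n*(-82 + n) (Z(n, J) = -25 + 5*(((n - 82)*n)*J + n) = -25 + 5*(((-82 + n)*n)*J + n) = -25 + 5*((n*(-82 + n))*J + n) = -25 + 5*(J*n*(-82 + n) + n) = -25 + 5*(n + J*n*(-82 + n)) = -25 + (5*n + 5*J*n*(-82 + n)) = -25 + 5*n + 5*J*n*(-82 + n))
Z(-205, 127) - 211*11 = (-25 + 5*(-205) - 410*127*(-205) + 5*127*(-205)²) - 211*11 = (-25 - 1025 + 10674350 + 5*127*42025) - 1*2321 = (-25 - 1025 + 10674350 + 26685875) - 2321 = 37359175 - 2321 = 37356854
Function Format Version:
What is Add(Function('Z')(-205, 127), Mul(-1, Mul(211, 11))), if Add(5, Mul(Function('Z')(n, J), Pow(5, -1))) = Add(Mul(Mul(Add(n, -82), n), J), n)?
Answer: 37356854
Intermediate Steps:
Function('Z')(n, J) = Add(-25, Mul(5, n), Mul(5, J, n, Add(-82, n))) (Function('Z')(n, J) = Add(-25, Mul(5, Add(Mul(Mul(Add(n, -82), n), J), n))) = Add(-25, Mul(5, Add(Mul(Mul(Add(-82, n), n), J), n))) = Add(-25, Mul(5, Add(Mul(Mul(n, Add(-82, n)), J), n))) = Add(-25, Mul(5, Add(Mul(J, n, Add(-82, n)), n))) = Add(-25, Mul(5, Add(n, Mul(J, n, Add(-82, n))))) = Add(-25, Add(Mul(5, n), Mul(5, J, n, Add(-82, n)))) = Add(-25, Mul(5, n), Mul(5, J, n, Add(-82, n))))
Add(Function('Z')(-205, 127), Mul(-1, Mul(211, 11))) = Add(Add(-25, Mul(5, -205), Mul(-410, 127, -205), Mul(5, 127, Pow(-205, 2))), Mul(-1, Mul(211, 11))) = Add(Add(-25, -1025, 10674350, Mul(5, 127, 42025)), Mul(-1, 2321)) = Add(Add(-25, -1025, 10674350, 26685875), -2321) = Add(37359175, -2321) = 37356854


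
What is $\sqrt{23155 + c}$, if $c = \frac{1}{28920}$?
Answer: $\frac{\sqrt{4841516005230}}{14460} \approx 152.17$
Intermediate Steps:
$c = \frac{1}{28920} \approx 3.4578 \cdot 10^{-5}$
$\sqrt{23155 + c} = \sqrt{23155 + \frac{1}{28920}} = \sqrt{\frac{669642601}{28920}} = \frac{\sqrt{4841516005230}}{14460}$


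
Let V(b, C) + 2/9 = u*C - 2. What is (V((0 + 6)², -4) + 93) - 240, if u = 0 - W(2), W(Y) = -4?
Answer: -1487/9 ≈ -165.22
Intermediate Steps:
u = 4 (u = 0 - 1*(-4) = 0 + 4 = 4)
V(b, C) = -20/9 + 4*C (V(b, C) = -2/9 + (4*C - 2) = -2/9 + (-2 + 4*C) = -20/9 + 4*C)
(V((0 + 6)², -4) + 93) - 240 = ((-20/9 + 4*(-4)) + 93) - 240 = ((-20/9 - 16) + 93) - 240 = (-164/9 + 93) - 240 = 673/9 - 240 = -1487/9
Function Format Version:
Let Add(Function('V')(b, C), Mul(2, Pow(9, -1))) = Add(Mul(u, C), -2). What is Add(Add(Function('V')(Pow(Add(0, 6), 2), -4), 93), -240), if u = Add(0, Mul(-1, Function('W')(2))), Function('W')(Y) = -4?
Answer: Rational(-1487, 9) ≈ -165.22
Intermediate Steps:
u = 4 (u = Add(0, Mul(-1, -4)) = Add(0, 4) = 4)
Function('V')(b, C) = Add(Rational(-20, 9), Mul(4, C)) (Function('V')(b, C) = Add(Rational(-2, 9), Add(Mul(4, C), -2)) = Add(Rational(-2, 9), Add(-2, Mul(4, C))) = Add(Rational(-20, 9), Mul(4, C)))
Add(Add(Function('V')(Pow(Add(0, 6), 2), -4), 93), -240) = Add(Add(Add(Rational(-20, 9), Mul(4, -4)), 93), -240) = Add(Add(Add(Rational(-20, 9), -16), 93), -240) = Add(Add(Rational(-164, 9), 93), -240) = Add(Rational(673, 9), -240) = Rational(-1487, 9)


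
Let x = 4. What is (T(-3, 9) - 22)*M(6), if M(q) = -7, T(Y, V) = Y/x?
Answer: 637/4 ≈ 159.25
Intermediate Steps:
T(Y, V) = Y/4
(T(-3, 9) - 22)*M(6) = ((¼)*(-3) - 22)*(-7) = (-¾ - 22)*(-7) = -91/4*(-7) = 637/4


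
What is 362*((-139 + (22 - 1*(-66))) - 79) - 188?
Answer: -47248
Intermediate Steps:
362*((-139 + (22 - 1*(-66))) - 79) - 188 = 362*((-139 + (22 + 66)) - 79) - 188 = 362*((-139 + 88) - 79) - 188 = 362*(-51 - 79) - 188 = 362*(-130) - 188 = -47060 - 188 = -47248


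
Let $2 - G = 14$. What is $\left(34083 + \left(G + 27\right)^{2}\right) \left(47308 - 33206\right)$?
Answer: $483811416$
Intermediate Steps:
$G = -12$ ($G = 2 - 14 = -12$)
$\left(34083 + \left(G + 27\right)^{2}\right) \left(47308 - 33206\right) = \left(34083 + \left(-12 + 27\right)^{2}\right) \left(47308 - 33206\right) = \left(34083 + 15^{2}\right) 14102 = \left(34083 + 225\right) 14102 = 34308 \cdot 14102 = 483811416$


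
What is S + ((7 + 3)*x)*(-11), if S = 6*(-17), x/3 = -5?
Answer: 1548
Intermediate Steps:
x = -15 (x = 3*(-5) = -15)
S = -102
S + ((7 + 3)*x)*(-11) = -102 + ((7 + 3)*(-15))*(-11) = -102 + (10*(-15))*(-11) = -102 - 150*(-11) = -102 + 1650 = 1548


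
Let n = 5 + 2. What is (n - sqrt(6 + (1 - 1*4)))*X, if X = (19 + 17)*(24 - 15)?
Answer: 2268 - 324*sqrt(3) ≈ 1706.8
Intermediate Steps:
X = 324 (X = 36*9 = 324)
n = 7
(n - sqrt(6 + (1 - 1*4)))*X = (7 - sqrt(6 + (1 - 1*4)))*324 = (7 - sqrt(6 + (1 - 4)))*324 = (7 - sqrt(6 - 3))*324 = (7 - sqrt(3))*324 = 2268 - 324*sqrt(3)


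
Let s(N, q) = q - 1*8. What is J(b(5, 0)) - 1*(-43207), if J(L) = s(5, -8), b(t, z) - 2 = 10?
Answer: 43191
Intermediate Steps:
s(N, q) = -8 + q (s(N, q) = q - 8 = -8 + q)
b(t, z) = 12 (b(t, z) = 2 + 10 = 12)
J(L) = -16 (J(L) = -8 - 8 = -16)
J(b(5, 0)) - 1*(-43207) = -16 - 1*(-43207) = -16 + 43207 = 43191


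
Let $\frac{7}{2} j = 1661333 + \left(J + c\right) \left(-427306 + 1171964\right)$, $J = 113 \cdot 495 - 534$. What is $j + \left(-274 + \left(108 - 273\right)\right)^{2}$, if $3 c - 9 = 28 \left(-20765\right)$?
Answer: $- \frac{618361902589}{21} \approx -2.9446 \cdot 10^{10}$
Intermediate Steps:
$c = - \frac{581411}{3}$ ($c = 3 + \frac{28 \left(-20765\right)}{3} = 3 + \frac{1}{3} \left(-581420\right) = 3 - \frac{581420}{3} = - \frac{581411}{3} \approx -1.938 \cdot 10^{5}$)
$J = 55401$ ($J = 55935 - 534 = 55401$)
$j = - \frac{618365949730}{21}$ ($j = \frac{2 \left(1661333 + \left(55401 - \frac{581411}{3}\right) \left(-427306 + 1171964\right)\right)}{7} = \frac{2 \left(1661333 - \frac{309187958864}{3}\right)}{7} = \frac{2}{7} \left(- \frac{309182974865}{3}\right) = - \frac{618365949730}{21} \approx -2.9446 \cdot 10^{10}$)
$j + \left(-274 + \left(108 - 273\right)\right)^{2} = - \frac{618365949730}{21} + \left(-274 + \left(108 - 273\right)\right)^{2} = - \frac{618365949730}{21} + \left(-274 - 165\right)^{2} = - \frac{618365949730}{21} + \left(-439\right)^{2} = - \frac{618365949730}{21} + 192721 = - \frac{618361902589}{21}$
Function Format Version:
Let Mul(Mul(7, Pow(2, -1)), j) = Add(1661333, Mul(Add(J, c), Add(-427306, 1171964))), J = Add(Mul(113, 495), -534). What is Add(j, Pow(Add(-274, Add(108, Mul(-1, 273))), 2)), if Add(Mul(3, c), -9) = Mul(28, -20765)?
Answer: Rational(-618361902589, 21) ≈ -2.9446e+10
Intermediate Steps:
c = Rational(-581411, 3) (c = Add(3, Mul(Rational(1, 3), Mul(28, -20765))) = Add(3, Mul(Rational(1, 3), -581420)) = Add(3, Rational(-581420, 3)) = Rational(-581411, 3) ≈ -1.9380e+5)
J = 55401 (J = Add(55935, -534) = 55401)
j = Rational(-618365949730, 21) (j = Mul(Rational(2, 7), Add(1661333, Mul(Add(55401, Rational(-581411, 3)), Add(-427306, 1171964)))) = Mul(Rational(2, 7), Add(1661333, Mul(Rational(-415208, 3), 744658))) = Mul(Rational(2, 7), Add(1661333, Rational(-309187958864, 3))) = Mul(Rational(2, 7), Rational(-309182974865, 3)) = Rational(-618365949730, 21) ≈ -2.9446e+10)
Add(j, Pow(Add(-274, Add(108, Mul(-1, 273))), 2)) = Add(Rational(-618365949730, 21), Pow(Add(-274, Add(108, Mul(-1, 273))), 2)) = Add(Rational(-618365949730, 21), Pow(Add(-274, Add(108, -273)), 2)) = Add(Rational(-618365949730, 21), Pow(Add(-274, -165), 2)) = Add(Rational(-618365949730, 21), Pow(-439, 2)) = Add(Rational(-618365949730, 21), 192721) = Rational(-618361902589, 21)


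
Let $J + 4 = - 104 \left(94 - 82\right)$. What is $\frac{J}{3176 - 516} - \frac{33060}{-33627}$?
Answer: $\frac{3819883}{7453985} \approx 0.51246$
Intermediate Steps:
$J = -1252$ ($J = -4 - 104 \left(94 - 82\right) = -4 - 1248 = -1252$)
$\frac{J}{3176 - 516} - \frac{33060}{-33627} = - \frac{1252}{3176 - 516} - \frac{33060}{-33627} = - \frac{1252}{3176 - 516} - - \frac{11020}{11209} = - \frac{1252}{2660} + \frac{11020}{11209} = \left(-1252\right) \frac{1}{2660} + \frac{11020}{11209} = - \frac{313}{665} + \frac{11020}{11209} = \frac{3819883}{7453985}$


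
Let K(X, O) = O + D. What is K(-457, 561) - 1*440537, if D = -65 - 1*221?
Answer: -440262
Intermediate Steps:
D = -286 (D = -65 - 221 = -286)
K(X, O) = -286 + O (K(X, O) = O - 286 = -286 + O)
K(-457, 561) - 1*440537 = (-286 + 561) - 1*440537 = 275 - 440537 = -440262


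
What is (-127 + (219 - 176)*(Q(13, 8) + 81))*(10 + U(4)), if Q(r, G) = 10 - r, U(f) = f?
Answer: 45178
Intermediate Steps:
(-127 + (219 - 176)*(Q(13, 8) + 81))*(10 + U(4)) = (-127 + (219 - 176)*((10 - 1*13) + 81))*(10 + 4) = (-127 + 43*((10 - 13) + 81))*14 = (-127 + 43*(-3 + 81))*14 = (-127 + 43*78)*14 = (-127 + 3354)*14 = 3227*14 = 45178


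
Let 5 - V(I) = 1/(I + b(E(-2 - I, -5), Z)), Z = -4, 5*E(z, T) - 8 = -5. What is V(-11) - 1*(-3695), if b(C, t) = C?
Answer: 192405/52 ≈ 3700.1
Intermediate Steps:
E(z, T) = ⅗ (E(z, T) = 8/5 + (⅕)*(-5) = 8/5 - 1 = ⅗)
V(I) = 5 - 1/(⅗ + I) (V(I) = 5 - 1/(I + ⅗) = 5 - 1/(⅗ + I))
V(-11) - 1*(-3695) = 5*(2 + 5*(-11))/(3 + 5*(-11)) - 1*(-3695) = 5*(2 - 55)/(3 - 55) + 3695 = 5*(-53)/(-52) + 3695 = 5*(-1/52)*(-53) + 3695 = 265/52 + 3695 = 192405/52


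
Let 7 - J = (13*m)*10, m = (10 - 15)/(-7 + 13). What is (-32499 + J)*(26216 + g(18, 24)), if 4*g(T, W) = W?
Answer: -2547493522/3 ≈ -8.4916e+8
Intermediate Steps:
g(T, W) = W/4
m = -⅚ (m = -5/6 = -5*⅙ = -⅚ ≈ -0.83333)
J = 346/3 (J = 7 - 13*(-⅚)*10 = 7 - (-65)*10/6 = 7 - 1*(-325/3) = 7 + 325/3 = 346/3 ≈ 115.33)
(-32499 + J)*(26216 + g(18, 24)) = (-32499 + 346/3)*(26216 + (¼)*24) = -97151*(26216 + 6)/3 = -97151/3*26222 = -2547493522/3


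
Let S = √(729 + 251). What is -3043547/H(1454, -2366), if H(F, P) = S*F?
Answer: -3043547*√5/101780 ≈ -66.866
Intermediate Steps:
S = 14*√5 (S = √980 = 14*√5 ≈ 31.305)
H(F, P) = 14*F*√5 (H(F, P) = (14*√5)*F = 14*F*√5)
-3043547/H(1454, -2366) = -3043547*√5/101780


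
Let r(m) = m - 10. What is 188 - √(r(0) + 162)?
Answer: 188 - 2*√38 ≈ 175.67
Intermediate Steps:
r(m) = -10 + m
188 - √(r(0) + 162) = 188 - √((-10 + 0) + 162) = 188 - √(-10 + 162) = 188 - √152 = 188 - 2*√38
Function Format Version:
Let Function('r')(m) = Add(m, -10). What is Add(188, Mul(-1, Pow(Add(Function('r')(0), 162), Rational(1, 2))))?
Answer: Add(188, Mul(-2, Pow(38, Rational(1, 2)))) ≈ 175.67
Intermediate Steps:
Function('r')(m) = Add(-10, m)
Add(188, Mul(-1, Pow(Add(Function('r')(0), 162), Rational(1, 2)))) = Add(188, Mul(-1, Pow(Add(Add(-10, 0), 162), Rational(1, 2)))) = Add(188, Mul(-1, Pow(Add(-10, 162), Rational(1, 2)))) = Add(188, Mul(-1, Pow(152, Rational(1, 2)))) = Add(188, Mul(-1, Mul(2, Pow(38, Rational(1, 2))))) = Add(188, Mul(-2, Pow(38, Rational(1, 2))))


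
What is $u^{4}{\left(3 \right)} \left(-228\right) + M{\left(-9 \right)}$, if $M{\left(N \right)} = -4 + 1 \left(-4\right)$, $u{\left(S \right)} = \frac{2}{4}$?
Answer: $- \frac{89}{4} \approx -22.25$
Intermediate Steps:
$u{\left(S \right)} = \frac{1}{2}$ ($u{\left(S \right)} = 2 \cdot \frac{1}{4} = \frac{1}{2}$)
$M{\left(N \right)} = -8$ ($M{\left(N \right)} = -4 - 4 = -8$)
$u^{4}{\left(3 \right)} \left(-228\right) + M{\left(-9 \right)} = \left(\frac{1}{2}\right)^{4} \left(-228\right) - 8 = \frac{1}{16} \left(-228\right) - 8 = - \frac{57}{4} - 8 = - \frac{89}{4}$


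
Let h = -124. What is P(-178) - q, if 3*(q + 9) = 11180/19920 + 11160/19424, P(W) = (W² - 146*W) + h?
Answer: 26097841286/453429 ≈ 57557.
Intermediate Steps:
P(W) = -124 + W² - 146*W (P(W) = (W² - 146*W) - 124 = -124 + W² - 146*W)
q = -3909194/453429 (q = -9 + (11180/19920 + 11160/19424)/3 = -9 + (11180*(1/19920) + 11160*(1/19424))/3 = -9 + (559/996 + 1395/2428)/3 = -9 + (⅓)*(171667/151143) = -9 + 171667/453429 = -3909194/453429 ≈ -8.6214)
P(-178) - q = (-124 + (-178)² - 146*(-178)) - 1*(-3909194/453429) = (-124 + 31684 + 25988) + 3909194/453429 = 57548 + 3909194/453429 = 26097841286/453429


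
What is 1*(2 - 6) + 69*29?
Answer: 1997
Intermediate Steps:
1*(2 - 6) + 69*29 = 1*(-4) + 2001 = -4 + 2001 = 1997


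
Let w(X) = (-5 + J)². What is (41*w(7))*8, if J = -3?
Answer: 20992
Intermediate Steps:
w(X) = 64 (w(X) = (-5 - 3)² = (-8)² = 64)
(41*w(7))*8 = (41*64)*8 = 2624*8 = 20992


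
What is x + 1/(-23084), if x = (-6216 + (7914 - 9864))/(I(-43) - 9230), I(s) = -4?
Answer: 31415785/35526276 ≈ 0.88430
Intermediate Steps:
x = 1361/1539 (x = (-6216 + (7914 - 9864))/(-4 - 9230) = (-6216 - 1950)/(-9234) = -8166*(-1/9234) = 1361/1539 ≈ 0.88434)
x + 1/(-23084) = 1361/1539 + 1/(-23084) = 1361/1539 - 1/23084 = 31415785/35526276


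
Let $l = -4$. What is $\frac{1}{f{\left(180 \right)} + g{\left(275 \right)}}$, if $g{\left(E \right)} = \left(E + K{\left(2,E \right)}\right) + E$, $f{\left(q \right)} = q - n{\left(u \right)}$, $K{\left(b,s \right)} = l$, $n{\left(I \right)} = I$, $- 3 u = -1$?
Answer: $\frac{3}{2177} \approx 0.001378$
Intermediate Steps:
$u = \frac{1}{3}$ ($u = \left(- \frac{1}{3}\right) \left(-1\right) = \frac{1}{3} \approx 0.33333$)
$K{\left(b,s \right)} = -4$
$f{\left(q \right)} = - \frac{1}{3} + q$ ($f{\left(q \right)} = q - \frac{1}{3} = - \frac{1}{3} + q$)
$g{\left(E \right)} = -4 + 2 E$ ($g{\left(E \right)} = \left(E - 4\right) + E = \left(-4 + E\right) + E = -4 + 2 E$)
$\frac{1}{f{\left(180 \right)} + g{\left(275 \right)}} = \frac{1}{\left(- \frac{1}{3} + 180\right) + \left(-4 + 2 \cdot 275\right)} = \frac{1}{\frac{539}{3} + \left(-4 + 550\right)} = \frac{1}{\frac{539}{3} + 546} = \frac{1}{\frac{2177}{3}} = \frac{3}{2177}$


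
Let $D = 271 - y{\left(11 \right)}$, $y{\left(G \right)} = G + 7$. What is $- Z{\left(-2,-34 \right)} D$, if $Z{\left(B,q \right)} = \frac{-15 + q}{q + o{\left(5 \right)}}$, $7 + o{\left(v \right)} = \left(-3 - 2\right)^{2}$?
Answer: $- \frac{12397}{16} \approx -774.81$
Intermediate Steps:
$y{\left(G \right)} = 7 + G$
$o{\left(v \right)} = 18$ ($o{\left(v \right)} = -7 + \left(-3 - 2\right)^{2} = -7 + \left(-5\right)^{2} = -7 + 25 = 18$)
$D = 253$ ($D = 271 - \left(7 + 11\right) = 271 - 18 = 253$)
$Z{\left(B,q \right)} = \frac{-15 + q}{18 + q}$ ($Z{\left(B,q \right)} = \frac{-15 + q}{q + 18} = \frac{-15 + q}{18 + q}$)
$- Z{\left(-2,-34 \right)} D = - \frac{-15 - 34}{18 - 34} \cdot 253 = - \frac{1}{-16} \left(-49\right) 253 = - \left(- \frac{1}{16}\right) \left(-49\right) 253 = - \frac{49 \cdot 253}{16} = \left(-1\right) \frac{12397}{16} = - \frac{12397}{16}$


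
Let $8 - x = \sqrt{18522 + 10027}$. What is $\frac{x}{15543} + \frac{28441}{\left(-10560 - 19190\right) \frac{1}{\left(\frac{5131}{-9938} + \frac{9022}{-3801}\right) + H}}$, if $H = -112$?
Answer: $\frac{5373932319926557}{48927211294500} - \frac{\sqrt{28549}}{15543} \approx 109.82$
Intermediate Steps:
$x = 8 - \sqrt{28549}$ ($x = 8 - \sqrt{18522 + 10027} = 8 - \sqrt{28549} \approx -160.96$)
$\frac{x}{15543} + \frac{28441}{\left(-10560 - 19190\right) \frac{1}{\left(\frac{5131}{-9938} + \frac{9022}{-3801}\right) + H}} = \frac{8 - \sqrt{28549}}{15543} + \frac{28441}{\left(-10560 - 19190\right) \frac{1}{\left(\frac{5131}{-9938} + \frac{9022}{-3801}\right) - 112}} = \left(8 - \sqrt{28549}\right) \frac{1}{15543} + \frac{28441}{\left(-29750\right) \frac{1}{\left(5131 \left(- \frac{1}{9938}\right) + 9022 \left(- \frac{1}{3801}\right)\right) - 112}} = \left(\frac{8}{15543} - \frac{\sqrt{28549}}{15543}\right) + \frac{28441}{\left(-29750\right) \frac{1}{\left(- \frac{5131}{9938} - \frac{9022}{3801}\right) - 112}} = \left(\frac{8}{15543} - \frac{\sqrt{28549}}{15543}\right) + \frac{28441}{\left(-29750\right) \frac{1}{- \frac{109163567}{37774338} - 112}} = \left(\frac{8}{15543} - \frac{\sqrt{28549}}{15543}\right) + \frac{28441}{\left(-29750\right) \frac{1}{- \frac{4339889423}{37774338}}} = \left(\frac{8}{15543} - \frac{\sqrt{28549}}{15543}\right) + \frac{28441}{\left(-29750\right) \left(- \frac{37774338}{4339889423}\right)} = \left(\frac{8}{15543} - \frac{\sqrt{28549}}{15543}\right) + \frac{28441}{\frac{1123786555500}{4339889423}} = \left(\frac{8}{15543} - \frac{\sqrt{28549}}{15543}\right) + 28441 \cdot \frac{4339889423}{1123786555500} = \left(\frac{8}{15543} - \frac{\sqrt{28549}}{15543}\right) + \frac{1037233572097}{9443584500} = \frac{5373932319926557}{48927211294500} - \frac{\sqrt{28549}}{15543}$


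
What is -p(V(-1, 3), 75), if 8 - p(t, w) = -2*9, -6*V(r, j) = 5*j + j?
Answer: -26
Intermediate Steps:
V(r, j) = -j (V(r, j) = -(5*j + j)/6 = -j)
p(t, w) = 26 (p(t, w) = 8 - (-2)*9 = 8 - 1*(-18) = 8 + 18 = 26)
-p(V(-1, 3), 75) = -1*26 = -26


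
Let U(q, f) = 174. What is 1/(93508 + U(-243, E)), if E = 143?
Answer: 1/93682 ≈ 1.0674e-5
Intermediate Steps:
1/(93508 + U(-243, E)) = 1/(93508 + 174) = 1/93682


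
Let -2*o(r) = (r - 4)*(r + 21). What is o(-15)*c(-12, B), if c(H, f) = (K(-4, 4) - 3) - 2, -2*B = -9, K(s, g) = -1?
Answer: -342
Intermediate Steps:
o(r) = -(-4 + r)*(21 + r)/2 (o(r) = -(r - 4)*(r + 21)/2 = -(-4 + r)*(21 + r)/2)
B = 9/2 (B = -1/2*(-9) = 9/2 ≈ 4.5000)
c(H, f) = -6 (c(H, f) = (-1 - 3) - 2 = -4 - 2 = -6)
o(-15)*c(-12, B) = (42 - 17/2*(-15) - 1/2*(-15)**2)*(-6) = (42 + 255/2 - 1/2*225)*(-6) = (42 + 255/2 - 225/2)*(-6) = 57*(-6) = -342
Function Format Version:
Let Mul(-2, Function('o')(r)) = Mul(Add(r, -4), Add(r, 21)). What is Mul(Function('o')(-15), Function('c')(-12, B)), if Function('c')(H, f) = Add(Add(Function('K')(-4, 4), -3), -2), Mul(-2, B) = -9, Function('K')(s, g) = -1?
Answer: -342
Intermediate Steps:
Function('o')(r) = Mul(Rational(-1, 2), Add(-4, r), Add(21, r)) (Function('o')(r) = Mul(Rational(-1, 2), Mul(Add(r, -4), Add(r, 21))) = Mul(Rational(-1, 2), Mul(Add(-4, r), Add(21, r))) = Mul(Rational(-1, 2), Add(-4, r), Add(21, r)))
B = Rational(9, 2) (B = Mul(Rational(-1, 2), -9) = Rational(9, 2) ≈ 4.5000)
Function('c')(H, f) = -6 (Function('c')(H, f) = Add(Add(-1, -3), -2) = Add(-4, -2) = -6)
Mul(Function('o')(-15), Function('c')(-12, B)) = Mul(Add(42, Mul(Rational(-17, 2), -15), Mul(Rational(-1, 2), Pow(-15, 2))), -6) = Mul(Add(42, Rational(255, 2), Mul(Rational(-1, 2), 225)), -6) = Mul(Add(42, Rational(255, 2), Rational(-225, 2)), -6) = Mul(57, -6) = -342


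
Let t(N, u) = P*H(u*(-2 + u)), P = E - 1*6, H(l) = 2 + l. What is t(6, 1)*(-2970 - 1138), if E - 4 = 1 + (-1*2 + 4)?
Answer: -4108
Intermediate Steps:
E = 7 (E = 4 + (1 + (-1*2 + 4)) = 4 + (1 + (-2 + 4)) = 4 + (1 + 2) = 4 + 3 = 7)
P = 1 (P = 7 - 1*6 = 7 - 6 = 1)
t(N, u) = 2 + u*(-2 + u) (t(N, u) = 1*(2 + u*(-2 + u)) = 2 + u*(-2 + u))
t(6, 1)*(-2970 - 1138) = (2 + 1*(-2 + 1))*(-2970 - 1138) = (2 + 1*(-1))*(-4108) = (2 - 1)*(-4108) = 1*(-4108) = -4108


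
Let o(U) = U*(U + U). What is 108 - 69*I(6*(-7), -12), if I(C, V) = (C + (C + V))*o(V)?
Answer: 1907820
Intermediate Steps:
o(U) = 2*U**2 (o(U) = U*(2*U) = 2*U**2)
I(C, V) = 2*V**2*(V + 2*C) (I(C, V) = (C + (C + V))*(2*V**2) = (V + 2*C)*(2*V**2) = 2*V**2*(V + 2*C))
108 - 69*I(6*(-7), -12) = 108 - 138*(-12)**2*(-12 + 2*(6*(-7))) = 108 - 138*144*(-12 + 2*(-42)) = 108 - 138*144*(-12 - 84) = 108 - 138*144*(-96) = 108 - 69*(-27648) = 108 + 1907712 = 1907820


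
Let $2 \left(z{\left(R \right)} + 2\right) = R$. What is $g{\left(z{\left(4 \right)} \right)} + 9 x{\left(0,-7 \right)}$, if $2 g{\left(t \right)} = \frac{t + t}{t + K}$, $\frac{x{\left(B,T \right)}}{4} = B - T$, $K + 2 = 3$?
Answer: $252$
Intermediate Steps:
$K = 1$ ($K = -2 + 3 = 1$)
$z{\left(R \right)} = -2 + \frac{R}{2}$
$x{\left(B,T \right)} = - 4 T + 4 B$ ($x{\left(B,T \right)} = 4 \left(B - T\right) = - 4 T + 4 B$)
$g{\left(t \right)} = \frac{t}{1 + t}$ ($g{\left(t \right)} = \frac{\left(t + t\right) \frac{1}{t + 1}}{2} = \frac{2 t \frac{1}{1 + t}}{2} = \frac{t}{1 + t}$)
$g{\left(z{\left(4 \right)} \right)} + 9 x{\left(0,-7 \right)} = \frac{-2 + \frac{1}{2} \cdot 4}{1 + \left(-2 + \frac{1}{2} \cdot 4\right)} + 9 \left(\left(-4\right) \left(-7\right) + 4 \cdot 0\right) = \frac{-2 + 2}{1 + \left(-2 + 2\right)} + 9 \left(28 + 0\right) = \frac{0}{1 + 0} + 9 \cdot 28 = \frac{0}{1} + 252 = 0 \cdot 1 + 252 = 0 + 252 = 252$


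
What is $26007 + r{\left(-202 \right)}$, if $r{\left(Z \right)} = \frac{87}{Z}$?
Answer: $\frac{5253327}{202} \approx 26007.0$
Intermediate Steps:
$26007 + r{\left(-202 \right)} = 26007 + \frac{87}{-202} = 26007 + 87 \left(- \frac{1}{202}\right) = 26007 - \frac{87}{202} = \frac{5253327}{202}$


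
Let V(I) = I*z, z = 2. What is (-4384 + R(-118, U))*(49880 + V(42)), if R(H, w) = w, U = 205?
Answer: -208799556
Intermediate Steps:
V(I) = 2*I (V(I) = I*2 = 2*I)
(-4384 + R(-118, U))*(49880 + V(42)) = (-4384 + 205)*(49880 + 2*42) = -4179*(49880 + 84) = -4179*49964 = -208799556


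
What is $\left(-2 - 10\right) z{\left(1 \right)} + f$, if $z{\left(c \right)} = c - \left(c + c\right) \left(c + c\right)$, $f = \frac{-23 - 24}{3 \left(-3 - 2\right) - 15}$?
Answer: $\frac{1127}{30} \approx 37.567$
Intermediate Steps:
$f = \frac{47}{30}$ ($f = - \frac{47}{3 \left(-5\right) - 15} = - \frac{47}{-15 - 15} = - \frac{47}{-30} = \left(-47\right) \left(- \frac{1}{30}\right) = \frac{47}{30} \approx 1.5667$)
$z{\left(c \right)} = c - 4 c^{2}$ ($z{\left(c \right)} = c - 2 c 2 c = c - 4 c^{2}$)
$\left(-2 - 10\right) z{\left(1 \right)} + f = \left(-2 - 10\right) 1 \left(1 - 4\right) + \frac{47}{30} = - 12 \cdot 1 \left(-3\right) + \frac{47}{30} = \left(-12\right) \left(-3\right) + \frac{47}{30} = 36 + \frac{47}{30} = \frac{1127}{30}$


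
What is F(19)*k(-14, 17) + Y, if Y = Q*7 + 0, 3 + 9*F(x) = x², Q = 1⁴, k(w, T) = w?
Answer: -4949/9 ≈ -549.89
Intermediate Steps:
Q = 1
F(x) = -⅓ + x²/9
Y = 7 (Y = 1*7 + 0 = 7 + 0 = 7)
F(19)*k(-14, 17) + Y = (-⅓ + (⅑)*19²)*(-14) + 7 = (-⅓ + (⅑)*361)*(-14) + 7 = (-⅓ + 361/9)*(-14) + 7 = (358/9)*(-14) + 7 = -5012/9 + 7 = -4949/9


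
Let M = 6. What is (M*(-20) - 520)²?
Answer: 409600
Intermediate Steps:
(M*(-20) - 520)² = (6*(-20) - 520)² = (-120 - 520)² = (-640)² = 409600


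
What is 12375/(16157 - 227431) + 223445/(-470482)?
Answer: -13257583420/24850153517 ≈ -0.53350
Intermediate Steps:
12375/(16157 - 227431) + 223445/(-470482) = 12375/(-211274) + 223445*(-1/470482) = 12375*(-1/211274) - 223445/470482 = -12375/211274 - 223445/470482 = -13257583420/24850153517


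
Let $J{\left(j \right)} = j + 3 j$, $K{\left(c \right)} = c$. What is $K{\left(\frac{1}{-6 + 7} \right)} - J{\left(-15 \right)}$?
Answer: $61$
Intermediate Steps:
$J{\left(j \right)} = 4 j$
$K{\left(\frac{1}{-6 + 7} \right)} - J{\left(-15 \right)} = \frac{1}{-6 + 7} - 4 \left(-15\right) = 1^{-1} - -60 = 1 + 60 = 61$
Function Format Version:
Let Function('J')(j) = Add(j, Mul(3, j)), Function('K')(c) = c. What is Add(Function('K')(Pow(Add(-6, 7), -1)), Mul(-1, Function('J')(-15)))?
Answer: 61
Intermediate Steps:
Function('J')(j) = Mul(4, j)
Add(Function('K')(Pow(Add(-6, 7), -1)), Mul(-1, Function('J')(-15))) = Add(Pow(Add(-6, 7), -1), Mul(-1, Mul(4, -15))) = Add(Pow(1, -1), Mul(-1, -60)) = Add(1, 60) = 61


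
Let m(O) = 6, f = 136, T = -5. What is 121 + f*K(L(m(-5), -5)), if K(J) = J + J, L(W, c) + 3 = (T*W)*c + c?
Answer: 38745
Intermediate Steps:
L(W, c) = -3 + c - 5*W*c (L(W, c) = -3 + ((-5*W)*c + c) = -3 + (-5*W*c + c) = -3 + (c - 5*W*c) = -3 + c - 5*W*c)
K(J) = 2*J
121 + f*K(L(m(-5), -5)) = 121 + 136*(2*(-3 - 5 - 5*6*(-5))) = 121 + 136*(2*(-3 - 5 + 150)) = 121 + 136*(2*142) = 121 + 136*284 = 121 + 38624 = 38745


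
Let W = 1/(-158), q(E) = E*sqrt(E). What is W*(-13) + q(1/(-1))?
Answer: 13/158 - I ≈ 0.082278 - 1.0*I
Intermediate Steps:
q(E) = E**(3/2)
W = -1/158 ≈ -0.0063291
W*(-13) + q(1/(-1)) = -1/158*(-13) + (1/(-1))**(3/2) = 13/158 + (-1)**(3/2) = 13/158 - I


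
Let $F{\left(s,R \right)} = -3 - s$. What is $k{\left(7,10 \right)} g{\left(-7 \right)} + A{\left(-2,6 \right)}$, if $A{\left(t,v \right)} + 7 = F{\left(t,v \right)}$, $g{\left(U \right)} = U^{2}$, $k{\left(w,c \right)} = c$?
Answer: $482$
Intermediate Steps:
$A{\left(t,v \right)} = -10 - t$ ($A{\left(t,v \right)} = -7 - \left(3 + t\right) = -10 - t$)
$k{\left(7,10 \right)} g{\left(-7 \right)} + A{\left(-2,6 \right)} = 10 \left(-7\right)^{2} - 8 = 10 \cdot 49 + \left(-10 + 2\right) = 490 - 8 = 482$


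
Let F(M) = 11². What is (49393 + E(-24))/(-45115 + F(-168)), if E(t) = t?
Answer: -49369/44994 ≈ -1.0972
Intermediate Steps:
F(M) = 121
(49393 + E(-24))/(-45115 + F(-168)) = (49393 - 24)/(-45115 + 121) = 49369/(-44994) = 49369*(-1/44994) = -49369/44994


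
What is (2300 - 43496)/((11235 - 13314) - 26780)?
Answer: 41196/28859 ≈ 1.4275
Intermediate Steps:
(2300 - 43496)/((11235 - 13314) - 26780) = -41196/(-2079 - 26780) = -41196/(-28859) = -41196*(-1/28859) = 41196/28859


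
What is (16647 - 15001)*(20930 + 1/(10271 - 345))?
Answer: 170979221963/4963 ≈ 3.4451e+7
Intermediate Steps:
(16647 - 15001)*(20930 + 1/(10271 - 345)) = 1646*(20930 + 1/9926) = 1646*(207751181/9926) = 170979221963/4963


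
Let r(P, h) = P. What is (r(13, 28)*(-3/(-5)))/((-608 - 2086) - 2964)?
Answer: -13/9430 ≈ -0.0013786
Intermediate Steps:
(r(13, 28)*(-3/(-5)))/((-608 - 2086) - 2964) = (13*(-3/(-5)))/((-608 - 2086) - 2964) = (13*(-3*(-⅕)))/(-2694 - 2964) = (13*(⅗))/(-5658) = (39/5)*(-1/5658) = -13/9430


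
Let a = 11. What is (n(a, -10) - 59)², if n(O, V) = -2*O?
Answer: 6561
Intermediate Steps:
(n(a, -10) - 59)² = (-2*11 - 59)² = (-22 - 59)² = (-81)² = 6561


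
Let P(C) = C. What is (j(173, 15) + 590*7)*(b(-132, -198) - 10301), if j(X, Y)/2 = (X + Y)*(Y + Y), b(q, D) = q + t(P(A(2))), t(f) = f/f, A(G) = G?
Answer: -160757120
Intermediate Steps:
t(f) = 1
b(q, D) = 1 + q (b(q, D) = q + 1 = 1 + q)
j(X, Y) = 4*Y*(X + Y) (j(X, Y) = 2*((X + Y)*(Y + Y)) = 2*((X + Y)*(2*Y)) = 2*(2*Y*(X + Y)) = 4*Y*(X + Y))
(j(173, 15) + 590*7)*(b(-132, -198) - 10301) = (4*15*(173 + 15) + 590*7)*((1 - 132) - 10301) = (4*15*188 + 4130)*(-131 - 10301) = (11280 + 4130)*(-10432) = 15410*(-10432) = -160757120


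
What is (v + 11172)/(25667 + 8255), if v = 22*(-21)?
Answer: 765/2423 ≈ 0.31572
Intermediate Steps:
v = -462
(v + 11172)/(25667 + 8255) = (-462 + 11172)/(25667 + 8255) = 10710/33922 = 10710*(1/33922) = 765/2423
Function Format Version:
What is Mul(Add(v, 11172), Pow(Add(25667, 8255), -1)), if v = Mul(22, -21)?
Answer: Rational(765, 2423) ≈ 0.31572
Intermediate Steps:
v = -462
Mul(Add(v, 11172), Pow(Add(25667, 8255), -1)) = Mul(Add(-462, 11172), Pow(Add(25667, 8255), -1)) = Mul(10710, Pow(33922, -1)) = Mul(10710, Rational(1, 33922)) = Rational(765, 2423)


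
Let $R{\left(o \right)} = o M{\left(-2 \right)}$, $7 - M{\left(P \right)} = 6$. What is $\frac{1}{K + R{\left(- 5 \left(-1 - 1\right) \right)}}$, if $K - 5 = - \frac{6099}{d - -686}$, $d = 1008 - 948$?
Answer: $\frac{746}{5091} \approx 0.14653$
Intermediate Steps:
$d = 60$
$M{\left(P \right)} = 1$ ($M{\left(P \right)} = 7 - 6 = 1$)
$R{\left(o \right)} = o$ ($R{\left(o \right)} = o 1 = o$)
$K = - \frac{2369}{746}$ ($K = 5 - \frac{6099}{60 - -686} = 5 - \frac{6099}{60 + 686} = 5 - \frac{6099}{746} = - \frac{2369}{746} \approx -3.1756$)
$\frac{1}{K + R{\left(- 5 \left(-1 - 1\right) \right)}} = \frac{1}{- \frac{2369}{746} - 5 \left(-1 - 1\right)} = \frac{1}{- \frac{2369}{746} - -10} = \frac{1}{- \frac{2369}{746} + 10} = \frac{1}{\frac{5091}{746}} = \frac{746}{5091}$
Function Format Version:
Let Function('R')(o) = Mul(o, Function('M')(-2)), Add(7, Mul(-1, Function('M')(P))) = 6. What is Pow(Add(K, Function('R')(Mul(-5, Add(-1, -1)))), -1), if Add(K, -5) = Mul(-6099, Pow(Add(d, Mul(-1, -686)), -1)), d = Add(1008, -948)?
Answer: Rational(746, 5091) ≈ 0.14653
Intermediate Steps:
d = 60
Function('M')(P) = 1 (Function('M')(P) = Add(7, Mul(-1, 6)) = Add(7, -6) = 1)
Function('R')(o) = o (Function('R')(o) = Mul(o, 1) = o)
K = Rational(-2369, 746) (K = Add(5, Mul(-6099, Pow(Add(60, Mul(-1, -686)), -1))) = Add(5, Mul(-6099, Pow(Add(60, 686), -1))) = Add(5, Mul(-6099, Pow(746, -1))) = Add(5, Mul(-6099, Rational(1, 746))) = Add(5, Rational(-6099, 746)) = Rational(-2369, 746) ≈ -3.1756)
Pow(Add(K, Function('R')(Mul(-5, Add(-1, -1)))), -1) = Pow(Add(Rational(-2369, 746), Mul(-5, Add(-1, -1))), -1) = Pow(Add(Rational(-2369, 746), Mul(-5, -2)), -1) = Pow(Add(Rational(-2369, 746), 10), -1) = Pow(Rational(5091, 746), -1) = Rational(746, 5091)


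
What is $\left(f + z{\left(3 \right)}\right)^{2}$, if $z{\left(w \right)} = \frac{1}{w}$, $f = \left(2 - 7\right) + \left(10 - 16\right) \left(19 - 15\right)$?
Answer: $\frac{7396}{9} \approx 821.78$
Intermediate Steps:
$f = -29$ ($f = -5 - 24 = -29$)
$\left(f + z{\left(3 \right)}\right)^{2} = \left(-29 + \frac{1}{3}\right)^{2} = \left(- \frac{86}{3}\right)^{2} = \frac{7396}{9}$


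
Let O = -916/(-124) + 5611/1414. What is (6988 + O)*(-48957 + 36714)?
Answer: -536610233511/6262 ≈ -8.5693e+7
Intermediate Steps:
O = 497747/43834 (O = -916*(-1/124) + 5611*(1/1414) = 229/31 + 5611/1414 = 497747/43834 ≈ 11.355)
(6988 + O)*(-48957 + 36714) = (6988 + 497747/43834)*(-48957 + 36714) = (306809739/43834)*(-12243) = -536610233511/6262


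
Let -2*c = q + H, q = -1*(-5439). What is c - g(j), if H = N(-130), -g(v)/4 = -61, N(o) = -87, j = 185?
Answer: -2920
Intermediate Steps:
q = 5439
g(v) = 244 (g(v) = -4*(-61) = 244)
H = -87
c = -2676 (c = -(5439 - 87)/2 = -1/2*5352 = -2676)
c - g(j) = -2676 - 1*244 = -2676 - 244 = -2920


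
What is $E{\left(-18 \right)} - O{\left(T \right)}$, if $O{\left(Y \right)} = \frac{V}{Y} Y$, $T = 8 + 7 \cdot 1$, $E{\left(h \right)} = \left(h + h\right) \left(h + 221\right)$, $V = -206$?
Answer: $-7102$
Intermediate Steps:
$E{\left(h \right)} = 2 h \left(221 + h\right)$
$T = 15$ ($T = 8 + 7 = 15$)
$O{\left(Y \right)} = -206$ ($O{\left(Y \right)} = - \frac{206}{Y} Y = -206$)
$E{\left(-18 \right)} - O{\left(T \right)} = 2 \left(-18\right) \left(221 - 18\right) - -206 = 2 \left(-18\right) 203 + 206 = -7308 + 206 = -7102$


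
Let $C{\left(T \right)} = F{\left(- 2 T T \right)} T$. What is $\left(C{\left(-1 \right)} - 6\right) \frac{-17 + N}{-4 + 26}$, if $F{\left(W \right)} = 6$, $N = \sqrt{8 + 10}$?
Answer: $\frac{102}{11} - \frac{18 \sqrt{2}}{11} \approx 6.9586$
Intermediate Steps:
$N = 3 \sqrt{2}$ ($N = \sqrt{18} = 3 \sqrt{2} \approx 4.2426$)
$C{\left(T \right)} = 6 T$
$\left(C{\left(-1 \right)} - 6\right) \frac{-17 + N}{-4 + 26} = \left(6 \left(-1\right) - 6\right) \frac{-17 + 3 \sqrt{2}}{-4 + 26} = \left(-6 - 6\right) \frac{-17 + 3 \sqrt{2}}{22} = - 12 \left(-17 + 3 \sqrt{2}\right) \frac{1}{22} = - 12 \left(- \frac{17}{22} + \frac{3 \sqrt{2}}{22}\right) = \frac{102}{11} - \frac{18 \sqrt{2}}{11}$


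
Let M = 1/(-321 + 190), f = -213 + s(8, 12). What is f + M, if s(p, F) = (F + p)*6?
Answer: -12184/131 ≈ -93.008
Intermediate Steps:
s(p, F) = 6*F + 6*p
f = -93 (f = -213 + (6*12 + 6*8) = -213 + (72 + 48) = -213 + 120 = -93)
M = -1/131 (M = 1/(-131) = -1/131 ≈ -0.0076336)
f + M = -93 - 1/131 = -12184/131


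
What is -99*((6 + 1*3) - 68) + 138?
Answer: 5979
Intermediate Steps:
-99*((6 + 1*3) - 68) + 138 = -99*((6 + 3) - 68) + 138 = -99*(9 - 68) + 138 = -99*(-59) + 138 = 5841 + 138 = 5979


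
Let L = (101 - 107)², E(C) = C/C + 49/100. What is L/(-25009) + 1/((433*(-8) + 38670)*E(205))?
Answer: -93172042/65594780623 ≈ -0.0014204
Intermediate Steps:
E(C) = 149/100 (E(C) = 1 + 49*(1/100) = 1 + 49/100 = 149/100)
L = 36 (L = (-6)² = 36)
L/(-25009) + 1/((433*(-8) + 38670)*E(205)) = 36/(-25009) + 1/((433*(-8) + 38670)*(149/100)) = 36*(-1/25009) + (100/149)/(-3464 + 38670) = -36/25009 + (100/149)/35206 = -36/25009 + (1/35206)*(100/149) = -36/25009 + 50/2622847 = -93172042/65594780623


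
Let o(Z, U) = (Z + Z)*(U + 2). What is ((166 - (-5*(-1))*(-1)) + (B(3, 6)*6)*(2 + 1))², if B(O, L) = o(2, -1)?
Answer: 59049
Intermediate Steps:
o(Z, U) = 2*Z*(2 + U) (o(Z, U) = (2*Z)*(2 + U) = 2*Z*(2 + U))
B(O, L) = 4 (B(O, L) = 2*2*(2 - 1) = 2*2*1 = 4)
((166 - (-5*(-1))*(-1)) + (B(3, 6)*6)*(2 + 1))² = ((166 - (-5*(-1))*(-1)) + (4*6)*(2 + 1))² = ((166 - 5*(-1)) + 24*3)² = ((166 - 1*(-5)) + 72)² = ((166 + 5) + 72)² = (171 + 72)² = 243² = 59049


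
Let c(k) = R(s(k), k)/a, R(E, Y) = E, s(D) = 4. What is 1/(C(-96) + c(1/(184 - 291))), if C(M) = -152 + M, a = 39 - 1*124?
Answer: -85/21084 ≈ -0.0040315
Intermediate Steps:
a = -85 (a = 39 - 124 = -85)
c(k) = -4/85 (c(k) = 4/(-85) = 4*(-1/85) = -4/85)
1/(C(-96) + c(1/(184 - 291))) = 1/((-152 - 96) - 4/85) = 1/(-248 - 4/85) = 1/(-21084/85) = -85/21084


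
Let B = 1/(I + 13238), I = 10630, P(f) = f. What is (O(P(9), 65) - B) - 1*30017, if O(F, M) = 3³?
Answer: -715801321/23868 ≈ -29990.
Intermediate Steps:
O(F, M) = 27
B = 1/23868 (B = 1/(10630 + 13238) = 1/23868 ≈ 4.1897e-5)
(O(P(9), 65) - B) - 1*30017 = (27 - 1*1/23868) - 1*30017 = (27 - 1/23868) - 30017 = 644435/23868 - 30017 = -715801321/23868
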